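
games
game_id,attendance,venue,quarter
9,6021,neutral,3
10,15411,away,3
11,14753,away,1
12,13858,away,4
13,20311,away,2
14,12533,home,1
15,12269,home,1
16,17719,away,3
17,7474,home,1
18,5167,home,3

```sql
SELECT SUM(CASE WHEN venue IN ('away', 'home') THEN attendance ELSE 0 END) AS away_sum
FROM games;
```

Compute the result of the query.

119495

game_id=9: ✗
game_id=10: ✓ → 15411
game_id=11: ✓ → 14753
game_id=12: ✓ → 13858
game_id=13: ✓ → 20311
game_id=14: ✓ → 12533
game_id=15: ✓ → 12269
game_id=16: ✓ → 17719
game_id=17: ✓ → 7474
game_id=18: ✓ → 5167
away_sum = 15411 + 14753 + 13858 + 20311 + 12533 + 12269 + 17719 + 7474 + 5167 = 119495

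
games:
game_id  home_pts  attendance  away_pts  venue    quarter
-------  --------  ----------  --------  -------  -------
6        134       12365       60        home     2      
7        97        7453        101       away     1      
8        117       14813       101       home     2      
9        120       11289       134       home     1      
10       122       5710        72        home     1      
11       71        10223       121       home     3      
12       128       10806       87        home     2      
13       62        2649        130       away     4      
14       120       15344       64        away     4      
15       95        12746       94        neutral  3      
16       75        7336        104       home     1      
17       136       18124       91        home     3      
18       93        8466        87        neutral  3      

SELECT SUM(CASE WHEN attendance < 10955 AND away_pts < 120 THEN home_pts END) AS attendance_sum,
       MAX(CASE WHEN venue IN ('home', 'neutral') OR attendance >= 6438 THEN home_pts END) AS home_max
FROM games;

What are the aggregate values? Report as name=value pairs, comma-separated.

attendance_sum=515, home_max=136

[attendance_sum: attendance < 10955 AND away_pts < 120]
game_id=6: ✗
game_id=7: ✓ → 97
game_id=8: ✗
game_id=9: ✗
game_id=10: ✓ → 122
game_id=11: ✗
game_id=12: ✓ → 128
game_id=13: ✗
game_id=14: ✗
game_id=15: ✗
game_id=16: ✓ → 75
game_id=17: ✗
game_id=18: ✓ → 93
attendance_sum = 97 + 122 + 128 + 75 + 93 = 515
—
[home_max: venue IN ('home', 'neutral') OR attendance >= 6438]
game_id=6: ✓ → 134
game_id=7: ✓ → 97
game_id=8: ✓ → 117
game_id=9: ✓ → 120
game_id=10: ✓ → 122
game_id=11: ✓ → 71
game_id=12: ✓ → 128
game_id=13: ✗
game_id=14: ✓ → 120
game_id=15: ✓ → 95
game_id=16: ✓ → 75
game_id=17: ✓ → 136
game_id=18: ✓ → 93
home_max = MAX(134, 97, 117, 120, 122, 71, 128, 120, 95, 75, 136, 93) = 136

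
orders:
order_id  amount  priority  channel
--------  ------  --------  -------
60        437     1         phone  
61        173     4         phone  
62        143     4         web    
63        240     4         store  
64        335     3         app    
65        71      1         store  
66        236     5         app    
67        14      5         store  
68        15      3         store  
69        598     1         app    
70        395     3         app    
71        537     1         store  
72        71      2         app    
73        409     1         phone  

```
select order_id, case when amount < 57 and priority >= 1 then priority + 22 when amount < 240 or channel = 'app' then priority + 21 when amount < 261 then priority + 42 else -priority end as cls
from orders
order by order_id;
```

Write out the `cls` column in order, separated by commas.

order_id=60: ELSE → -1
order_id=61: amount < 240 or channel = 'app' → 25
order_id=62: amount < 240 or channel = 'app' → 25
order_id=63: amount < 261 → 46
order_id=64: amount < 240 or channel = 'app' → 24
order_id=65: amount < 240 or channel = 'app' → 22
order_id=66: amount < 240 or channel = 'app' → 26
order_id=67: amount < 57 and priority >= 1 → 27
order_id=68: amount < 57 and priority >= 1 → 25
order_id=69: amount < 240 or channel = 'app' → 22
order_id=70: amount < 240 or channel = 'app' → 24
order_id=71: ELSE → -1
order_id=72: amount < 240 or channel = 'app' → 23
order_id=73: ELSE → -1

-1, 25, 25, 46, 24, 22, 26, 27, 25, 22, 24, -1, 23, -1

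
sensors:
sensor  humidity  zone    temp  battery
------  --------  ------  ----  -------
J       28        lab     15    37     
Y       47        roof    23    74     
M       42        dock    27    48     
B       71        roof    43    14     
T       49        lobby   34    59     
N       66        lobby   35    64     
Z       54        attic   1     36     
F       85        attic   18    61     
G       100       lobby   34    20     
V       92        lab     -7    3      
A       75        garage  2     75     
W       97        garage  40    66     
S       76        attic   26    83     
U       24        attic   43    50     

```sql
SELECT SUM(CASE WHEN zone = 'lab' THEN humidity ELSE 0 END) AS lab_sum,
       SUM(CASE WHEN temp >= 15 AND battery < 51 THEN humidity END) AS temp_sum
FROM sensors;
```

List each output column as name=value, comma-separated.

lab_sum=120, temp_sum=265

[lab_sum: zone = 'lab']
sensor=J: ✓ → 28
sensor=Y: ✗
sensor=M: ✗
sensor=B: ✗
sensor=T: ✗
sensor=N: ✗
sensor=Z: ✗
sensor=F: ✗
sensor=G: ✗
sensor=V: ✓ → 92
sensor=A: ✗
sensor=W: ✗
sensor=S: ✗
sensor=U: ✗
lab_sum = 28 + 92 = 120
—
[temp_sum: temp >= 15 AND battery < 51]
sensor=J: ✓ → 28
sensor=Y: ✗
sensor=M: ✓ → 42
sensor=B: ✓ → 71
sensor=T: ✗
sensor=N: ✗
sensor=Z: ✗
sensor=F: ✗
sensor=G: ✓ → 100
sensor=V: ✗
sensor=A: ✗
sensor=W: ✗
sensor=S: ✗
sensor=U: ✓ → 24
temp_sum = 28 + 42 + 71 + 100 + 24 = 265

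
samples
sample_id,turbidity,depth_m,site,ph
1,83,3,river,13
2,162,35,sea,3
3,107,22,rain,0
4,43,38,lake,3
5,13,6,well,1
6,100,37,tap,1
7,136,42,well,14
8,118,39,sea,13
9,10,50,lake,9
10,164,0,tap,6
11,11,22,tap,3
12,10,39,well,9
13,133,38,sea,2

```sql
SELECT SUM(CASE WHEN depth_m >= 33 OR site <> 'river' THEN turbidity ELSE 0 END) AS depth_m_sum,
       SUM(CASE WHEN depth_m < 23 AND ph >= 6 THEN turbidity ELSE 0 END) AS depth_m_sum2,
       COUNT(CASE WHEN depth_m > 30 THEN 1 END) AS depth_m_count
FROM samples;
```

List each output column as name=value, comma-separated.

[depth_m_sum: depth_m >= 33 OR site <> 'river']
sample_id=1: ✗
sample_id=2: ✓ → 162
sample_id=3: ✓ → 107
sample_id=4: ✓ → 43
sample_id=5: ✓ → 13
sample_id=6: ✓ → 100
sample_id=7: ✓ → 136
sample_id=8: ✓ → 118
sample_id=9: ✓ → 10
sample_id=10: ✓ → 164
sample_id=11: ✓ → 11
sample_id=12: ✓ → 10
sample_id=13: ✓ → 133
depth_m_sum = 162 + 107 + 43 + 13 + 100 + 136 + 118 + 10 + 164 + 11 + 10 + 133 = 1007
—
[depth_m_sum2: depth_m < 23 AND ph >= 6]
sample_id=1: ✓ → 83
sample_id=2: ✗
sample_id=3: ✗
sample_id=4: ✗
sample_id=5: ✗
sample_id=6: ✗
sample_id=7: ✗
sample_id=8: ✗
sample_id=9: ✗
sample_id=10: ✓ → 164
sample_id=11: ✗
sample_id=12: ✗
sample_id=13: ✗
depth_m_sum2 = 83 + 164 = 247
—
[depth_m_count: depth_m > 30]
sample_id=1: ✗
sample_id=2: ✓ → 1
sample_id=3: ✗
sample_id=4: ✓ → 1
sample_id=5: ✗
sample_id=6: ✓ → 1
sample_id=7: ✓ → 1
sample_id=8: ✓ → 1
sample_id=9: ✓ → 1
sample_id=10: ✗
sample_id=11: ✗
sample_id=12: ✓ → 1
sample_id=13: ✓ → 1
depth_m_count = COUNT(1, 1, 1, 1, 1, 1, 1, 1) = 8

depth_m_sum=1007, depth_m_sum2=247, depth_m_count=8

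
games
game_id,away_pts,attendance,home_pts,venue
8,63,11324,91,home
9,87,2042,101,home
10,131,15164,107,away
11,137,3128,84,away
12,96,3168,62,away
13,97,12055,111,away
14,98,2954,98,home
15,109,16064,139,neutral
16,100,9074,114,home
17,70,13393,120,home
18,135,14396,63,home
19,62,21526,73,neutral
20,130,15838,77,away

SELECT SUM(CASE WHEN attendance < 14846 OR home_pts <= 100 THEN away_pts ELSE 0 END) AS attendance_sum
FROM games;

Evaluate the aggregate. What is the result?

1075

game_id=8: ✓ → 63
game_id=9: ✓ → 87
game_id=10: ✗
game_id=11: ✓ → 137
game_id=12: ✓ → 96
game_id=13: ✓ → 97
game_id=14: ✓ → 98
game_id=15: ✗
game_id=16: ✓ → 100
game_id=17: ✓ → 70
game_id=18: ✓ → 135
game_id=19: ✓ → 62
game_id=20: ✓ → 130
attendance_sum = 63 + 87 + 137 + 96 + 97 + 98 + 100 + 70 + 135 + 62 + 130 = 1075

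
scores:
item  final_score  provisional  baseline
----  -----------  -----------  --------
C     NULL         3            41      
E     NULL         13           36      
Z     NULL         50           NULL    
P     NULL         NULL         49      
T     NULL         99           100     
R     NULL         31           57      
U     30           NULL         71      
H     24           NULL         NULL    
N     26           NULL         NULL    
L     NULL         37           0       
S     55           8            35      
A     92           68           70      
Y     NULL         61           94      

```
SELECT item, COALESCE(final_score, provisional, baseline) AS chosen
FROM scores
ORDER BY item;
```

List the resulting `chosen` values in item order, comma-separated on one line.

item=A: final_score=92 → 92
item=C: final_score=NULL, provisional=3 → 3
item=E: final_score=NULL, provisional=13 → 13
item=H: final_score=24 → 24
item=L: final_score=NULL, provisional=37 → 37
item=N: final_score=26 → 26
item=P: final_score=NULL, provisional=NULL, baseline=49 → 49
item=R: final_score=NULL, provisional=31 → 31
item=S: final_score=55 → 55
item=T: final_score=NULL, provisional=99 → 99
item=U: final_score=30 → 30
item=Y: final_score=NULL, provisional=61 → 61
item=Z: final_score=NULL, provisional=50 → 50

92, 3, 13, 24, 37, 26, 49, 31, 55, 99, 30, 61, 50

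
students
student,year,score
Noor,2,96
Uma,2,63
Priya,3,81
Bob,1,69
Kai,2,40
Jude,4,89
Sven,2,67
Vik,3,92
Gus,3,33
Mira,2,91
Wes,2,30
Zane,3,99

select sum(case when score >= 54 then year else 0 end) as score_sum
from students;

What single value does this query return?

22

student=Noor: ✓ → 2
student=Uma: ✓ → 2
student=Priya: ✓ → 3
student=Bob: ✓ → 1
student=Kai: ✗
student=Jude: ✓ → 4
student=Sven: ✓ → 2
student=Vik: ✓ → 3
student=Gus: ✗
student=Mira: ✓ → 2
student=Wes: ✗
student=Zane: ✓ → 3
score_sum = 2 + 2 + 3 + 1 + 4 + 2 + 3 + 2 + 3 = 22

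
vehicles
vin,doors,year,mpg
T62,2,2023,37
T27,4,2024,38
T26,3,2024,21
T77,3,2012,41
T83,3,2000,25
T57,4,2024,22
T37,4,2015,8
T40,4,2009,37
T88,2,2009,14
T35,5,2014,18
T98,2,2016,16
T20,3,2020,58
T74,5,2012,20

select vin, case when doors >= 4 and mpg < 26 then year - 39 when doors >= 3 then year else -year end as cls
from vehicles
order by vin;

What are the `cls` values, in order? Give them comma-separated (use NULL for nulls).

2020, 2024, 2024, 1975, 1976, 2009, 1985, -2023, 1973, 2012, 2000, -2009, -2016

vin=T20: doors >= 3 → 2020
vin=T26: doors >= 3 → 2024
vin=T27: doors >= 3 → 2024
vin=T35: doors >= 4 and mpg < 26 → 1975
vin=T37: doors >= 4 and mpg < 26 → 1976
vin=T40: doors >= 3 → 2009
vin=T57: doors >= 4 and mpg < 26 → 1985
vin=T62: ELSE → -2023
vin=T74: doors >= 4 and mpg < 26 → 1973
vin=T77: doors >= 3 → 2012
vin=T83: doors >= 3 → 2000
vin=T88: ELSE → -2009
vin=T98: ELSE → -2016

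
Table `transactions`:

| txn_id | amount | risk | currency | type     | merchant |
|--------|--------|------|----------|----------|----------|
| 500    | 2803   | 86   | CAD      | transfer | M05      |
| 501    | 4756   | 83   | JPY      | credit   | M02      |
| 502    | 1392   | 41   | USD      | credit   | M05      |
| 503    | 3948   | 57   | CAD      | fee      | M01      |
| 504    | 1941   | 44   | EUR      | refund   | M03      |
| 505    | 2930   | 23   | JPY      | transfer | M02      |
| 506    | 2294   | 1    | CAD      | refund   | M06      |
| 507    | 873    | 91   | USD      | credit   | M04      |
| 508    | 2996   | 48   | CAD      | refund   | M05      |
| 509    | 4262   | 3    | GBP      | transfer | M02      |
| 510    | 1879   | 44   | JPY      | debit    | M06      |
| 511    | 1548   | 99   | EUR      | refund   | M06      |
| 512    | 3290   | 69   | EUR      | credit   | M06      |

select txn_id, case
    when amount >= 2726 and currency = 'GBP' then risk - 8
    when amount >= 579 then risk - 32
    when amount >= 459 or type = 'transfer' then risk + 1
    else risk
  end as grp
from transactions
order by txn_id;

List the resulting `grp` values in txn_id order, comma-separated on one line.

54, 51, 9, 25, 12, -9, -31, 59, 16, -5, 12, 67, 37

txn_id=500: amount >= 579 → 54
txn_id=501: amount >= 579 → 51
txn_id=502: amount >= 579 → 9
txn_id=503: amount >= 579 → 25
txn_id=504: amount >= 579 → 12
txn_id=505: amount >= 579 → -9
txn_id=506: amount >= 579 → -31
txn_id=507: amount >= 579 → 59
txn_id=508: amount >= 579 → 16
txn_id=509: amount >= 2726 and currency = 'GBP' → -5
txn_id=510: amount >= 579 → 12
txn_id=511: amount >= 579 → 67
txn_id=512: amount >= 579 → 37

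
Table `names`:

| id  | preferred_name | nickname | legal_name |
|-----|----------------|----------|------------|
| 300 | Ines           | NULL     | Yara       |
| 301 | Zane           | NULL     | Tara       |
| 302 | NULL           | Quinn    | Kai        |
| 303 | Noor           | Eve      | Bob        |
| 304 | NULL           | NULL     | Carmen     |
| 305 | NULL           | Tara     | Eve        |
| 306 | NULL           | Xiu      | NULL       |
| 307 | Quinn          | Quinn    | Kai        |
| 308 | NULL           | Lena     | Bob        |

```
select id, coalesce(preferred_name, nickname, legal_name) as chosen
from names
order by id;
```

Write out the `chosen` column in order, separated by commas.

id=300: preferred_name=Ines → Ines
id=301: preferred_name=Zane → Zane
id=302: preferred_name=NULL, nickname=Quinn → Quinn
id=303: preferred_name=Noor → Noor
id=304: preferred_name=NULL, nickname=NULL, legal_name=Carmen → Carmen
id=305: preferred_name=NULL, nickname=Tara → Tara
id=306: preferred_name=NULL, nickname=Xiu → Xiu
id=307: preferred_name=Quinn → Quinn
id=308: preferred_name=NULL, nickname=Lena → Lena

Ines, Zane, Quinn, Noor, Carmen, Tara, Xiu, Quinn, Lena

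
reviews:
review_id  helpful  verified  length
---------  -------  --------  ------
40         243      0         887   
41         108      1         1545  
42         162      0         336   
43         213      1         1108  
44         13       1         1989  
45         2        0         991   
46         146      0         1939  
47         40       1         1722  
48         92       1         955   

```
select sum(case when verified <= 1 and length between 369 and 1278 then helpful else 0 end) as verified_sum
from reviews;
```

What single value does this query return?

review_id=40: ✓ → 243
review_id=41: ✗
review_id=42: ✗
review_id=43: ✓ → 213
review_id=44: ✗
review_id=45: ✓ → 2
review_id=46: ✗
review_id=47: ✗
review_id=48: ✓ → 92
verified_sum = 243 + 213 + 2 + 92 = 550

550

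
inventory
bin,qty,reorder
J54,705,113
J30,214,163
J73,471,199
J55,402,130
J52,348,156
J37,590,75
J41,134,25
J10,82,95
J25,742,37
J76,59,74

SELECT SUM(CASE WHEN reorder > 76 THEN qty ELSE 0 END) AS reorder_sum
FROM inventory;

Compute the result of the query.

bin=J54: ✓ → 705
bin=J30: ✓ → 214
bin=J73: ✓ → 471
bin=J55: ✓ → 402
bin=J52: ✓ → 348
bin=J37: ✗
bin=J41: ✗
bin=J10: ✓ → 82
bin=J25: ✗
bin=J76: ✗
reorder_sum = 705 + 214 + 471 + 402 + 348 + 82 = 2222

2222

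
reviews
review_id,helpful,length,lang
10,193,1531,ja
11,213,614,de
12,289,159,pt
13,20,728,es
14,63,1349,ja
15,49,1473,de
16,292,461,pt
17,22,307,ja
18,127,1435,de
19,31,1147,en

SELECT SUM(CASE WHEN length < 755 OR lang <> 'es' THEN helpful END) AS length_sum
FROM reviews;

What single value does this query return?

1299

review_id=10: ✓ → 193
review_id=11: ✓ → 213
review_id=12: ✓ → 289
review_id=13: ✓ → 20
review_id=14: ✓ → 63
review_id=15: ✓ → 49
review_id=16: ✓ → 292
review_id=17: ✓ → 22
review_id=18: ✓ → 127
review_id=19: ✓ → 31
length_sum = 193 + 213 + 289 + 20 + 63 + 49 + 292 + 22 + 127 + 31 = 1299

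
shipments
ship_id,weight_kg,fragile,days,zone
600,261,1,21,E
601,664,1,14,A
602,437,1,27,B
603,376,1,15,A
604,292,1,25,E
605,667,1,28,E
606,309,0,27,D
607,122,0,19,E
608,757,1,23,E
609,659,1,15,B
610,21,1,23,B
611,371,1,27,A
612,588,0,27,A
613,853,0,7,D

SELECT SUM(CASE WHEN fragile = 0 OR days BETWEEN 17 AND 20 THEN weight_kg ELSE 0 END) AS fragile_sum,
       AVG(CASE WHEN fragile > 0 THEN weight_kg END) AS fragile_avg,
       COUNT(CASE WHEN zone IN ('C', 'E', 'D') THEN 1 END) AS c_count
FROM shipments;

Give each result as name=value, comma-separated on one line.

[fragile_sum: fragile = 0 OR days BETWEEN 17 AND 20]
ship_id=600: ✗
ship_id=601: ✗
ship_id=602: ✗
ship_id=603: ✗
ship_id=604: ✗
ship_id=605: ✗
ship_id=606: ✓ → 309
ship_id=607: ✓ → 122
ship_id=608: ✗
ship_id=609: ✗
ship_id=610: ✗
ship_id=611: ✗
ship_id=612: ✓ → 588
ship_id=613: ✓ → 853
fragile_sum = 309 + 122 + 588 + 853 = 1872
—
[fragile_avg: fragile > 0]
ship_id=600: ✓ → 261
ship_id=601: ✓ → 664
ship_id=602: ✓ → 437
ship_id=603: ✓ → 376
ship_id=604: ✓ → 292
ship_id=605: ✓ → 667
ship_id=606: ✗
ship_id=607: ✗
ship_id=608: ✓ → 757
ship_id=609: ✓ → 659
ship_id=610: ✓ → 21
ship_id=611: ✓ → 371
ship_id=612: ✗
ship_id=613: ✗
fragile_avg = (261 + 664 + 437 + 376 + 292 + 667 + 757 + 659 + 21 + 371) / 10 = 450.5
—
[c_count: zone IN ('C', 'E', 'D')]
ship_id=600: ✓ → 1
ship_id=601: ✗
ship_id=602: ✗
ship_id=603: ✗
ship_id=604: ✓ → 1
ship_id=605: ✓ → 1
ship_id=606: ✓ → 1
ship_id=607: ✓ → 1
ship_id=608: ✓ → 1
ship_id=609: ✗
ship_id=610: ✗
ship_id=611: ✗
ship_id=612: ✗
ship_id=613: ✓ → 1
c_count = COUNT(1, 1, 1, 1, 1, 1, 1) = 7

fragile_sum=1872, fragile_avg=450.5, c_count=7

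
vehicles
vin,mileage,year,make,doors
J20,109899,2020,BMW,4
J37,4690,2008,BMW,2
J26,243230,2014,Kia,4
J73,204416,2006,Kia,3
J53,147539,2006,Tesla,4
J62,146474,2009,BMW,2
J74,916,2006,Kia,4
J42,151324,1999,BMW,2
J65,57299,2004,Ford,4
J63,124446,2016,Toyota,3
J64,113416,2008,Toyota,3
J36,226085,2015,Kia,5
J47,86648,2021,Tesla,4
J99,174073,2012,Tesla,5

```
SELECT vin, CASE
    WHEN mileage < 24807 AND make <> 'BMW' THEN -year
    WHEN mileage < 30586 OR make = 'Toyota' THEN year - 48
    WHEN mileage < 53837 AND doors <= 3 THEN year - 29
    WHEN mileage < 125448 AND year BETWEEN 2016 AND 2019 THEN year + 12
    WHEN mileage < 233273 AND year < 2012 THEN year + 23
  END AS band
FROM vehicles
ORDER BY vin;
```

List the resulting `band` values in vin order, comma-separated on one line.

vin=J20: (no match → NULL) → NULL
vin=J26: (no match → NULL) → NULL
vin=J36: (no match → NULL) → NULL
vin=J37: mileage < 30586 OR make = 'Toyota' → 1960
vin=J42: mileage < 233273 AND year < 2012 → 2022
vin=J47: (no match → NULL) → NULL
vin=J53: mileage < 233273 AND year < 2012 → 2029
vin=J62: mileage < 233273 AND year < 2012 → 2032
vin=J63: mileage < 30586 OR make = 'Toyota' → 1968
vin=J64: mileage < 30586 OR make = 'Toyota' → 1960
vin=J65: mileage < 233273 AND year < 2012 → 2027
vin=J73: mileage < 233273 AND year < 2012 → 2029
vin=J74: mileage < 24807 AND make <> 'BMW' → -2006
vin=J99: (no match → NULL) → NULL

NULL, NULL, NULL, 1960, 2022, NULL, 2029, 2032, 1968, 1960, 2027, 2029, -2006, NULL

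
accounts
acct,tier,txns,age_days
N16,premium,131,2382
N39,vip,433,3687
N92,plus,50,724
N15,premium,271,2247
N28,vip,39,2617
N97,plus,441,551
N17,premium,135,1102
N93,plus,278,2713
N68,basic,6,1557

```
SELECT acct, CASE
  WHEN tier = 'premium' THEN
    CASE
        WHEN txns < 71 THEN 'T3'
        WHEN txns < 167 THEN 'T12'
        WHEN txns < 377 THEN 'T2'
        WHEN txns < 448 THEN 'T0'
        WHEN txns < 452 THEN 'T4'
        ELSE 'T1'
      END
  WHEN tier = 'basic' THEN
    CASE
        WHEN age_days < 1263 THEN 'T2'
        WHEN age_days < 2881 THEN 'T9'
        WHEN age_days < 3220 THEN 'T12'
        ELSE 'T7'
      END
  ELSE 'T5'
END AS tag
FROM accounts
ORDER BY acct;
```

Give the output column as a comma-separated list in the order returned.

T2, T12, T12, T5, T5, T9, T5, T5, T5

acct=N15: tier='premium' → inner[txns < 377] → T2
acct=N16: tier='premium' → inner[txns < 167] → T12
acct=N17: tier='premium' → inner[txns < 167] → T12
acct=N28: tier='vip' → outer ELSE → T5
acct=N39: tier='vip' → outer ELSE → T5
acct=N68: tier='basic' → inner[age_days < 2881] → T9
acct=N92: tier='plus' → outer ELSE → T5
acct=N93: tier='plus' → outer ELSE → T5
acct=N97: tier='plus' → outer ELSE → T5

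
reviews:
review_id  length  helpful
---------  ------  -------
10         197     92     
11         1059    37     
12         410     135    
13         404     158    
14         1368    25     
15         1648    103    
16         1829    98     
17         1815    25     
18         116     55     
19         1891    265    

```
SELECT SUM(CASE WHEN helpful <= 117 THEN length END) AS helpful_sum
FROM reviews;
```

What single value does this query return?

8032

review_id=10: ✓ → 197
review_id=11: ✓ → 1059
review_id=12: ✗
review_id=13: ✗
review_id=14: ✓ → 1368
review_id=15: ✓ → 1648
review_id=16: ✓ → 1829
review_id=17: ✓ → 1815
review_id=18: ✓ → 116
review_id=19: ✗
helpful_sum = 197 + 1059 + 1368 + 1648 + 1829 + 1815 + 116 = 8032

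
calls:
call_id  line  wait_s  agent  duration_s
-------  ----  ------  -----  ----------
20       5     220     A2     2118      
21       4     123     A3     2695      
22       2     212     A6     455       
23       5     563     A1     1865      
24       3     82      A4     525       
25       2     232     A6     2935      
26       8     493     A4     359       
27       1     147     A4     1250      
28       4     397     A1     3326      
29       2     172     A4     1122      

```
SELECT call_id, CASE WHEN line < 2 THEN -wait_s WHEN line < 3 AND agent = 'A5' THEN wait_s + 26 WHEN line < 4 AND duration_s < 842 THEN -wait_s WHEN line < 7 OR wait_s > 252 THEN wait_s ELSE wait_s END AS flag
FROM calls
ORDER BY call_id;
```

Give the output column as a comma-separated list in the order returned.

call_id=20: line < 7 OR wait_s > 252 → 220
call_id=21: line < 7 OR wait_s > 252 → 123
call_id=22: line < 4 AND duration_s < 842 → -212
call_id=23: line < 7 OR wait_s > 252 → 563
call_id=24: line < 4 AND duration_s < 842 → -82
call_id=25: line < 7 OR wait_s > 252 → 232
call_id=26: line < 7 OR wait_s > 252 → 493
call_id=27: line < 2 → -147
call_id=28: line < 7 OR wait_s > 252 → 397
call_id=29: line < 7 OR wait_s > 252 → 172

220, 123, -212, 563, -82, 232, 493, -147, 397, 172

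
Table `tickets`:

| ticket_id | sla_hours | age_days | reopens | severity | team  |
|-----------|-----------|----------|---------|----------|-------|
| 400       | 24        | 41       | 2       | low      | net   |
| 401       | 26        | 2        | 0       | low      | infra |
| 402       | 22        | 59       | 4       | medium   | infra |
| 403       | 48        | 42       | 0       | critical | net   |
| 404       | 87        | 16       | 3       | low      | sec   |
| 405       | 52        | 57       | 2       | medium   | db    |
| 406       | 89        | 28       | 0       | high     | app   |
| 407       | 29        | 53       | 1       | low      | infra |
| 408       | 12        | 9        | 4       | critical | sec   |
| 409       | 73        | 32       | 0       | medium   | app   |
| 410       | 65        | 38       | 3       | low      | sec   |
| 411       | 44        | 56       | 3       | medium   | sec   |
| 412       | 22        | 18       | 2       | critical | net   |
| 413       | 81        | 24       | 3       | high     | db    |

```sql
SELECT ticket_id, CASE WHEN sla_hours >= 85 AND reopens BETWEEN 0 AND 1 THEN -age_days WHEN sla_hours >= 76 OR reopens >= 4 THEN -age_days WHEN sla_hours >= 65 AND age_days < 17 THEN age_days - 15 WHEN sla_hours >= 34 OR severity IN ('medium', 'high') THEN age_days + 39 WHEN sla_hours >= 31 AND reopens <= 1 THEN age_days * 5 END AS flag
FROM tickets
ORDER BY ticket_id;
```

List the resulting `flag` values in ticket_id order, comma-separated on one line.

ticket_id=400: (no match → NULL) → NULL
ticket_id=401: (no match → NULL) → NULL
ticket_id=402: sla_hours >= 76 OR reopens >= 4 → -59
ticket_id=403: sla_hours >= 34 OR severity IN ('medium', 'high') → 81
ticket_id=404: sla_hours >= 76 OR reopens >= 4 → -16
ticket_id=405: sla_hours >= 34 OR severity IN ('medium', 'high') → 96
ticket_id=406: sla_hours >= 85 AND reopens BETWEEN 0 AND 1 → -28
ticket_id=407: (no match → NULL) → NULL
ticket_id=408: sla_hours >= 76 OR reopens >= 4 → -9
ticket_id=409: sla_hours >= 34 OR severity IN ('medium', 'high') → 71
ticket_id=410: sla_hours >= 34 OR severity IN ('medium', 'high') → 77
ticket_id=411: sla_hours >= 34 OR severity IN ('medium', 'high') → 95
ticket_id=412: (no match → NULL) → NULL
ticket_id=413: sla_hours >= 76 OR reopens >= 4 → -24

NULL, NULL, -59, 81, -16, 96, -28, NULL, -9, 71, 77, 95, NULL, -24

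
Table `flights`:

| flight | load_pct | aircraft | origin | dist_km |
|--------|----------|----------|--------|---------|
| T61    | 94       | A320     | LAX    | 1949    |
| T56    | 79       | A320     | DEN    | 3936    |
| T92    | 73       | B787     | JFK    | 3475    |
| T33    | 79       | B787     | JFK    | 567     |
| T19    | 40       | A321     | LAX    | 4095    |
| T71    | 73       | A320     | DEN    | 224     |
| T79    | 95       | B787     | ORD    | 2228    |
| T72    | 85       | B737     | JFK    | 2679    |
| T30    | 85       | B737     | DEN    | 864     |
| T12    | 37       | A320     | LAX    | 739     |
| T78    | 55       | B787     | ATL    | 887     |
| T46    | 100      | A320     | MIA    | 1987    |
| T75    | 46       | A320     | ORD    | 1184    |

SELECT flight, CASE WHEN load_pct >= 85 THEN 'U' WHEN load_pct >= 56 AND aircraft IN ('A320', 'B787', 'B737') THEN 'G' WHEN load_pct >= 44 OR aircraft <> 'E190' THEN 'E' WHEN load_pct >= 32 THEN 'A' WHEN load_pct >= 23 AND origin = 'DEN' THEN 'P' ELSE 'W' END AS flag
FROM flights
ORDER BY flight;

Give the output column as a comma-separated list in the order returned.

E, E, U, G, U, G, U, G, U, E, E, U, G

flight=T12: load_pct >= 44 OR aircraft <> 'E190' → E
flight=T19: load_pct >= 44 OR aircraft <> 'E190' → E
flight=T30: load_pct >= 85 → U
flight=T33: load_pct >= 56 AND aircraft IN ('A320', 'B787', 'B737') → G
flight=T46: load_pct >= 85 → U
flight=T56: load_pct >= 56 AND aircraft IN ('A320', 'B787', 'B737') → G
flight=T61: load_pct >= 85 → U
flight=T71: load_pct >= 56 AND aircraft IN ('A320', 'B787', 'B737') → G
flight=T72: load_pct >= 85 → U
flight=T75: load_pct >= 44 OR aircraft <> 'E190' → E
flight=T78: load_pct >= 44 OR aircraft <> 'E190' → E
flight=T79: load_pct >= 85 → U
flight=T92: load_pct >= 56 AND aircraft IN ('A320', 'B787', 'B737') → G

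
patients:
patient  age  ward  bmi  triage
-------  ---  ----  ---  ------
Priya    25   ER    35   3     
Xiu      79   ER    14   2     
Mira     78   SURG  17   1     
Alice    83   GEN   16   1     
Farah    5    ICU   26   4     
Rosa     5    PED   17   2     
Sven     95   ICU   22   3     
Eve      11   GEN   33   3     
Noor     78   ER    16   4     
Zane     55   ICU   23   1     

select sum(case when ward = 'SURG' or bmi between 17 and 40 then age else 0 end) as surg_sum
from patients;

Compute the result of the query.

274

patient=Priya: ✓ → 25
patient=Xiu: ✗
patient=Mira: ✓ → 78
patient=Alice: ✗
patient=Farah: ✓ → 5
patient=Rosa: ✓ → 5
patient=Sven: ✓ → 95
patient=Eve: ✓ → 11
patient=Noor: ✗
patient=Zane: ✓ → 55
surg_sum = 25 + 78 + 5 + 5 + 95 + 11 + 55 = 274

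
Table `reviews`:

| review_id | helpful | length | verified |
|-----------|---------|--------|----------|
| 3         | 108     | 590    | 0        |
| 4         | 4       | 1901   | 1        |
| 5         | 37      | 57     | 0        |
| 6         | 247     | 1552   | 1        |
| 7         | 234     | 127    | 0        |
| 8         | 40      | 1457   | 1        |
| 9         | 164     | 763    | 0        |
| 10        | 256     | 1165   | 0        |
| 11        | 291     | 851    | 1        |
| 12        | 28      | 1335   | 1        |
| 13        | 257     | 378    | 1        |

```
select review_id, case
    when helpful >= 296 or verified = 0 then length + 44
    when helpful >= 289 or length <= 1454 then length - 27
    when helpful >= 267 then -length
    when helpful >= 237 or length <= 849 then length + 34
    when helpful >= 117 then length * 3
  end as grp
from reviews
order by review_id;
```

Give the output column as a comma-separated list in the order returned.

review_id=3: helpful >= 296 or verified = 0 → 634
review_id=4: (no match → NULL) → NULL
review_id=5: helpful >= 296 or verified = 0 → 101
review_id=6: helpful >= 237 or length <= 849 → 1586
review_id=7: helpful >= 296 or verified = 0 → 171
review_id=8: (no match → NULL) → NULL
review_id=9: helpful >= 296 or verified = 0 → 807
review_id=10: helpful >= 296 or verified = 0 → 1209
review_id=11: helpful >= 289 or length <= 1454 → 824
review_id=12: helpful >= 289 or length <= 1454 → 1308
review_id=13: helpful >= 289 or length <= 1454 → 351

634, NULL, 101, 1586, 171, NULL, 807, 1209, 824, 1308, 351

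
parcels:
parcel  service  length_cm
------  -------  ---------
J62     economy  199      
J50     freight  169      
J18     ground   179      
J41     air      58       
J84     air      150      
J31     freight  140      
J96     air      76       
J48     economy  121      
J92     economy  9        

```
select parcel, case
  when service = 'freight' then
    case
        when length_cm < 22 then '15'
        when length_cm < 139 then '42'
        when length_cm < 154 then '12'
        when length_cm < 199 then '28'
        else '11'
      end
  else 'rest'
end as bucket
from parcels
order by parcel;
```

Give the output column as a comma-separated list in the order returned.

rest, 12, rest, rest, 28, rest, rest, rest, rest

parcel=J18: service='ground' → outer ELSE → rest
parcel=J31: service='freight' → inner[length_cm < 154] → 12
parcel=J41: service='air' → outer ELSE → rest
parcel=J48: service='economy' → outer ELSE → rest
parcel=J50: service='freight' → inner[length_cm < 199] → 28
parcel=J62: service='economy' → outer ELSE → rest
parcel=J84: service='air' → outer ELSE → rest
parcel=J92: service='economy' → outer ELSE → rest
parcel=J96: service='air' → outer ELSE → rest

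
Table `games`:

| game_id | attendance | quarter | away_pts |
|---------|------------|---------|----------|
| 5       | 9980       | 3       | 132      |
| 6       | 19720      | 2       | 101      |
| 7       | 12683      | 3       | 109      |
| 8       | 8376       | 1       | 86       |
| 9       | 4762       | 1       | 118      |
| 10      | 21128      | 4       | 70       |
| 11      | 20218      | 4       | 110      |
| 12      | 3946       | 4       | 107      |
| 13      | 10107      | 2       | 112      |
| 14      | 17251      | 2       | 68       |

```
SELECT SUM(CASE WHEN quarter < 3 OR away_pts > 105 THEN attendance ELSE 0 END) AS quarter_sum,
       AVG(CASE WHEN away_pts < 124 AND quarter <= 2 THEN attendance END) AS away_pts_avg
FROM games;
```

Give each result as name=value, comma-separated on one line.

quarter_sum=107043, away_pts_avg=12043.2

[quarter_sum: quarter < 3 OR away_pts > 105]
game_id=5: ✓ → 9980
game_id=6: ✓ → 19720
game_id=7: ✓ → 12683
game_id=8: ✓ → 8376
game_id=9: ✓ → 4762
game_id=10: ✗
game_id=11: ✓ → 20218
game_id=12: ✓ → 3946
game_id=13: ✓ → 10107
game_id=14: ✓ → 17251
quarter_sum = 9980 + 19720 + 12683 + 8376 + 4762 + 20218 + 3946 + 10107 + 17251 = 107043
—
[away_pts_avg: away_pts < 124 AND quarter <= 2]
game_id=5: ✗
game_id=6: ✓ → 19720
game_id=7: ✗
game_id=8: ✓ → 8376
game_id=9: ✓ → 4762
game_id=10: ✗
game_id=11: ✗
game_id=12: ✗
game_id=13: ✓ → 10107
game_id=14: ✓ → 17251
away_pts_avg = (19720 + 8376 + 4762 + 10107 + 17251) / 5 = 12043.2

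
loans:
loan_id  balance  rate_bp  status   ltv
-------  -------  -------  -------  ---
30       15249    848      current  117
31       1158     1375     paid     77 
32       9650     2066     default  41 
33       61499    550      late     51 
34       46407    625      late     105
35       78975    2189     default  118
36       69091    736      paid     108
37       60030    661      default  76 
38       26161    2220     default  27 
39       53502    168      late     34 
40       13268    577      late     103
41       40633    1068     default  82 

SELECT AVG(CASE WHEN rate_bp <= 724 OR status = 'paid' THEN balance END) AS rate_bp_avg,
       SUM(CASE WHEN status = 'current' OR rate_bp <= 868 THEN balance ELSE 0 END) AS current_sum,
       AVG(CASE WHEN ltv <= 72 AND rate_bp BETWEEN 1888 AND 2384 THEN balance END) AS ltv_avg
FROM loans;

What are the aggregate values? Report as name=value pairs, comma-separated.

[rate_bp_avg: rate_bp <= 724 OR status = 'paid']
loan_id=30: ✗
loan_id=31: ✓ → 1158
loan_id=32: ✗
loan_id=33: ✓ → 61499
loan_id=34: ✓ → 46407
loan_id=35: ✗
loan_id=36: ✓ → 69091
loan_id=37: ✓ → 60030
loan_id=38: ✗
loan_id=39: ✓ → 53502
loan_id=40: ✓ → 13268
loan_id=41: ✗
rate_bp_avg = (1158 + 61499 + 46407 + 69091 + 60030 + 53502 + 13268) / 7 = 43565
—
[current_sum: status = 'current' OR rate_bp <= 868]
loan_id=30: ✓ → 15249
loan_id=31: ✗
loan_id=32: ✗
loan_id=33: ✓ → 61499
loan_id=34: ✓ → 46407
loan_id=35: ✗
loan_id=36: ✓ → 69091
loan_id=37: ✓ → 60030
loan_id=38: ✗
loan_id=39: ✓ → 53502
loan_id=40: ✓ → 13268
loan_id=41: ✗
current_sum = 15249 + 61499 + 46407 + 69091 + 60030 + 53502 + 13268 = 319046
—
[ltv_avg: ltv <= 72 AND rate_bp BETWEEN 1888 AND 2384]
loan_id=30: ✗
loan_id=31: ✗
loan_id=32: ✓ → 9650
loan_id=33: ✗
loan_id=34: ✗
loan_id=35: ✗
loan_id=36: ✗
loan_id=37: ✗
loan_id=38: ✓ → 26161
loan_id=39: ✗
loan_id=40: ✗
loan_id=41: ✗
ltv_avg = (9650 + 26161) / 2 = 17905.5

rate_bp_avg=43565, current_sum=319046, ltv_avg=17905.5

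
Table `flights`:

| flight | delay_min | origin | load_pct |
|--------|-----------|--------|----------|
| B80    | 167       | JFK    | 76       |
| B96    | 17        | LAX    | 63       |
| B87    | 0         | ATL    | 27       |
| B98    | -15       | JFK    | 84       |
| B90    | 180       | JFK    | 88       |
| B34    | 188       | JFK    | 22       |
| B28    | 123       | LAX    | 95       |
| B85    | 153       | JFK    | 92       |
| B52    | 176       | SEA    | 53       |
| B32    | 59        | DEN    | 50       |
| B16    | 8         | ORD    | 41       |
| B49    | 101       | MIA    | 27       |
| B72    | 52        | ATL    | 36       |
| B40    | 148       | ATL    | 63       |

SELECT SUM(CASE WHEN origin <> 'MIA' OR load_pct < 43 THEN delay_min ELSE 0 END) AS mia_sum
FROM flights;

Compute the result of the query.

1357

flight=B80: ✓ → 167
flight=B96: ✓ → 17
flight=B87: ✓ → 0
flight=B98: ✓ → -15
flight=B90: ✓ → 180
flight=B34: ✓ → 188
flight=B28: ✓ → 123
flight=B85: ✓ → 153
flight=B52: ✓ → 176
flight=B32: ✓ → 59
flight=B16: ✓ → 8
flight=B49: ✓ → 101
flight=B72: ✓ → 52
flight=B40: ✓ → 148
mia_sum = 167 + 17 + -15 + 180 + 188 + 123 + 153 + 176 + 59 + 8 + 101 + 52 + 148 = 1357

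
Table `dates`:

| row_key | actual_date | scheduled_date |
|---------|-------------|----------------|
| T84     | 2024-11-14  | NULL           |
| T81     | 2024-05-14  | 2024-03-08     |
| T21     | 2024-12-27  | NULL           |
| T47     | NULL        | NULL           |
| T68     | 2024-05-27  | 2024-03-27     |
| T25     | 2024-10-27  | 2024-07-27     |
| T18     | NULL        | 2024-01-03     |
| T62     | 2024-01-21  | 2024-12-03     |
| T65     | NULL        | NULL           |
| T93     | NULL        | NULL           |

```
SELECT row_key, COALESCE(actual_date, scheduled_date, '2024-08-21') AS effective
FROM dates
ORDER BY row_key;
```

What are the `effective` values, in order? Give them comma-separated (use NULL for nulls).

2024-01-03, 2024-12-27, 2024-10-27, 2024-08-21, 2024-01-21, 2024-08-21, 2024-05-27, 2024-05-14, 2024-11-14, 2024-08-21

row_key=T18: actual_date=NULL, scheduled_date=2024-01-03 → 2024-01-03
row_key=T21: actual_date=2024-12-27 → 2024-12-27
row_key=T25: actual_date=2024-10-27 → 2024-10-27
row_key=T47: actual_date=NULL, scheduled_date=NULL, → literal 2024-08-21 → 2024-08-21
row_key=T62: actual_date=2024-01-21 → 2024-01-21
row_key=T65: actual_date=NULL, scheduled_date=NULL, → literal 2024-08-21 → 2024-08-21
row_key=T68: actual_date=2024-05-27 → 2024-05-27
row_key=T81: actual_date=2024-05-14 → 2024-05-14
row_key=T84: actual_date=2024-11-14 → 2024-11-14
row_key=T93: actual_date=NULL, scheduled_date=NULL, → literal 2024-08-21 → 2024-08-21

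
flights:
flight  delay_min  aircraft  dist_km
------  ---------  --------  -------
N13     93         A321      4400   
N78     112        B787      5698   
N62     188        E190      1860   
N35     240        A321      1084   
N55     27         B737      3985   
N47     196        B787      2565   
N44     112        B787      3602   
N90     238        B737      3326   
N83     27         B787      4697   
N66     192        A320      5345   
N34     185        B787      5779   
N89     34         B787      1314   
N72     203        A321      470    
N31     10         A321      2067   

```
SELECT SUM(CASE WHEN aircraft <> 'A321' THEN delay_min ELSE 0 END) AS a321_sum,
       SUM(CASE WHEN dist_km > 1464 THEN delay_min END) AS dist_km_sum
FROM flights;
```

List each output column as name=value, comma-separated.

[a321_sum: aircraft <> 'A321']
flight=N13: ✗
flight=N78: ✓ → 112
flight=N62: ✓ → 188
flight=N35: ✗
flight=N55: ✓ → 27
flight=N47: ✓ → 196
flight=N44: ✓ → 112
flight=N90: ✓ → 238
flight=N83: ✓ → 27
flight=N66: ✓ → 192
flight=N34: ✓ → 185
flight=N89: ✓ → 34
flight=N72: ✗
flight=N31: ✗
a321_sum = 112 + 188 + 27 + 196 + 112 + 238 + 27 + 192 + 185 + 34 = 1311
—
[dist_km_sum: dist_km > 1464]
flight=N13: ✓ → 93
flight=N78: ✓ → 112
flight=N62: ✓ → 188
flight=N35: ✗
flight=N55: ✓ → 27
flight=N47: ✓ → 196
flight=N44: ✓ → 112
flight=N90: ✓ → 238
flight=N83: ✓ → 27
flight=N66: ✓ → 192
flight=N34: ✓ → 185
flight=N89: ✗
flight=N72: ✗
flight=N31: ✓ → 10
dist_km_sum = 93 + 112 + 188 + 27 + 196 + 112 + 238 + 27 + 192 + 185 + 10 = 1380

a321_sum=1311, dist_km_sum=1380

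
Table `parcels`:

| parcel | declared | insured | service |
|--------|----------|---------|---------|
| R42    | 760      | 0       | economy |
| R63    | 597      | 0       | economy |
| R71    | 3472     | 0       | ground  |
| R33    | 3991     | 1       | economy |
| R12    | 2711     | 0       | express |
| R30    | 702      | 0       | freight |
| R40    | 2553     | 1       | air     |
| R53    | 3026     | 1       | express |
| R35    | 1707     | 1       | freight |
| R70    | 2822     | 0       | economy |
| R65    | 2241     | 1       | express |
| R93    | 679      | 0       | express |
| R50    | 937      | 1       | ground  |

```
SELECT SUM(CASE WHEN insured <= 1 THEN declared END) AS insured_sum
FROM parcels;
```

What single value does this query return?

26198

parcel=R42: ✓ → 760
parcel=R63: ✓ → 597
parcel=R71: ✓ → 3472
parcel=R33: ✓ → 3991
parcel=R12: ✓ → 2711
parcel=R30: ✓ → 702
parcel=R40: ✓ → 2553
parcel=R53: ✓ → 3026
parcel=R35: ✓ → 1707
parcel=R70: ✓ → 2822
parcel=R65: ✓ → 2241
parcel=R93: ✓ → 679
parcel=R50: ✓ → 937
insured_sum = 760 + 597 + 3472 + 3991 + 2711 + 702 + 2553 + 3026 + 1707 + 2822 + 2241 + 679 + 937 = 26198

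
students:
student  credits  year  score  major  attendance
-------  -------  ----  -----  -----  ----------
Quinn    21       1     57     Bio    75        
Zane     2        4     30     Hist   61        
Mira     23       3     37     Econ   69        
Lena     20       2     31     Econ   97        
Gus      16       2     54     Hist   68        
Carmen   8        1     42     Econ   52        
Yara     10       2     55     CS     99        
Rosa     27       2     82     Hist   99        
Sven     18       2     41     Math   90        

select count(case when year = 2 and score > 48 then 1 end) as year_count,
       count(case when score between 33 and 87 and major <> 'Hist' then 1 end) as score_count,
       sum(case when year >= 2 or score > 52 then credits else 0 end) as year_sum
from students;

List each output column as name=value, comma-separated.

year_count=3, score_count=5, year_sum=137

[year_count: year = 2 and score > 48]
student=Quinn: ✗
student=Zane: ✗
student=Mira: ✗
student=Lena: ✗
student=Gus: ✓ → 1
student=Carmen: ✗
student=Yara: ✓ → 1
student=Rosa: ✓ → 1
student=Sven: ✗
year_count = COUNT(1, 1, 1) = 3
—
[score_count: score between 33 and 87 and major <> 'Hist']
student=Quinn: ✓ → 1
student=Zane: ✗
student=Mira: ✓ → 1
student=Lena: ✗
student=Gus: ✗
student=Carmen: ✓ → 1
student=Yara: ✓ → 1
student=Rosa: ✗
student=Sven: ✓ → 1
score_count = COUNT(1, 1, 1, 1, 1) = 5
—
[year_sum: year >= 2 or score > 52]
student=Quinn: ✓ → 21
student=Zane: ✓ → 2
student=Mira: ✓ → 23
student=Lena: ✓ → 20
student=Gus: ✓ → 16
student=Carmen: ✗
student=Yara: ✓ → 10
student=Rosa: ✓ → 27
student=Sven: ✓ → 18
year_sum = 21 + 2 + 23 + 20 + 16 + 10 + 27 + 18 = 137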